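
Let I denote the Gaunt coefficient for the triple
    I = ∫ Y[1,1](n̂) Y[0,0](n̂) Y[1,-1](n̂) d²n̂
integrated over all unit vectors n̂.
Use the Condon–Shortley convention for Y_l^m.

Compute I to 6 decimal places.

-0.282095

Rules hold: Σm=0, L=2 even, 1≤1≤1.
N = 3·1·3 = 9
Δ = 0!·2!·0!/3! = 1/3
Racah Σ t=0..0: t=0:+1/1 = 1/1
⇒ 3j(1 0 1; 0 0 0)² = 1/3, sgn -1
Racah Σ t=0..0: t=0:+1/2 = 1/2
⇒ 3j(1 0 1; 1 0 -1)² = 1/3, sgn +1
4πI² = N·(3j₀)²·(3jₘ)² = 1/1
I = -1·√(1/4π) = -0.28209479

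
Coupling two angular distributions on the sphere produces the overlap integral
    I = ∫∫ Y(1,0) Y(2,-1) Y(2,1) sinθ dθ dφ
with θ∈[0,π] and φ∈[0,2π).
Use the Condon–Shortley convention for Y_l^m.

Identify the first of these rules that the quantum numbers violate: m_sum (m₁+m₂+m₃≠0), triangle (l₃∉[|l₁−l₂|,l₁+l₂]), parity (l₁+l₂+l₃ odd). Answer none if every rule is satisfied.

m₁+m₂+m₃ = 0 − 1 + 1 = 0  ✓
triangle: |1−2|=1 ≤ l₃=2 ≤ 1+2=3  ✓
parity: l₁+l₂+l₃ = 5 is odd  ✗

parity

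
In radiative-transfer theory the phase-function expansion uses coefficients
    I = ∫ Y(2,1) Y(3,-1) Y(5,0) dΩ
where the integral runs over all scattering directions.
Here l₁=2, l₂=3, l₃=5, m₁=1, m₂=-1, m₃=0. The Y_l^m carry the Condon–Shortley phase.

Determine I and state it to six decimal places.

Checks pass: Σm=0; 10 even; l₃=5∈[1,5].
(2·2+1)(2·3+1)(2·5+1) = 385
Δ: 0! 4! 6! / 11! → 1/2310
sum: t=0:+1/144 = 1/144
3j²(2 3 5; 0 0 0) = Δ·Π!·Σ² = 10/231  (sign -1)
sum: t=0:+1/288 = 1/288
3j²(2 3 5; 1 -1 0) = Δ·Π!·Σ² = 5/231  (sign -1)
combine: 4πI² = 385·10/231·5/231 = 250/693
take √, sign +1: I = 0.16943318

0.169433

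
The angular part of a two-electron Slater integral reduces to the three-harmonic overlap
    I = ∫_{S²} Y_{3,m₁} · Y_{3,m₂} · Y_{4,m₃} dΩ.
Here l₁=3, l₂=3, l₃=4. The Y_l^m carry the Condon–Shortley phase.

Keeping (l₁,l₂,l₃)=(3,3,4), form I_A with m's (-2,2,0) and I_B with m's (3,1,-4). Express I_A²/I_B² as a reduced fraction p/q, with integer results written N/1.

7/6

Same 3,3,4: normalisation and zero-m 3j drop out of the ratio.
A: Δ: 2! 4! 4! / 11! → 1/34650; sum: t=1:−1/576 t=2:+1/72 = 7/576; 3j²(3 3 4; -2 2 0) = Δ·Π!·Σ² = 7/198  (sign +1)
B: Δ: 2! 4! 4! / 11! → 1/34650; sum: t=0:+1/1152 = 1/1152; 3j²(3 3 4; 3 1 -4) = Δ·Π!·Σ² = 1/33  (sign +1)
I_A²/I_B² = (7/198)/(1/33) = 7/6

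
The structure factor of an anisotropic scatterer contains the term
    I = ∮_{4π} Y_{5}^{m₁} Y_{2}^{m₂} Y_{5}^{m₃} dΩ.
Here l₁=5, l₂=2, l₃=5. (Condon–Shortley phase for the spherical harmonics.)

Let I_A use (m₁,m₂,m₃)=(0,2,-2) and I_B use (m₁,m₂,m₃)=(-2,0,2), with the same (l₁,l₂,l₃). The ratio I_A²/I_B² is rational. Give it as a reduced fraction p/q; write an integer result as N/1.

Shared (l₁,l₂,l₃)=(5,2,5): N and (l;000)² cancel in I_A²/I_B².
A: Δ = 2!·8!·2!/13! = 1/38610; Racah Σ t=2..2: t=2:+1/2880 = 1/2880; ⇒ 3j(5 2 5; 0 2 -2)² = 14/429, sgn -1
B: Δ = 2!·8!·2!/13! = 1/38610; Racah Σ t=0..2: t=0:+1/20160 t=1:−1/1440 t=2:+1/2880 = -1/3360; ⇒ 3j(5 2 5; -2 0 2)² = 6/715, sgn +1
I_A²/I_B² = (14/429)/(6/715) = 35/9

35/9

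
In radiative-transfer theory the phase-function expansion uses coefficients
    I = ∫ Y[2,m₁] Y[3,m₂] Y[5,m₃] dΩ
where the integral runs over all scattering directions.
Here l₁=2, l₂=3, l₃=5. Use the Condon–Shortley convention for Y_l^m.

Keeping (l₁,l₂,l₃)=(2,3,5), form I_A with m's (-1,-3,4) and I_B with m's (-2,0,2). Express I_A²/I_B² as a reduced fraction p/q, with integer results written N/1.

12/5

l's match ⇒ only the (l;m) 3-j factors differ between A and B.
A: triangle coeff Δ(2,3,5) = 1/2310; Σ_t [0,0]: t=0:+1/4320 = 1/4320; (3j)²=2/55 [(2 3 5; -1 -3 4)], sign=-1
B: triangle coeff Δ(2,3,5) = 1/2310; Σ_t [0,0]: t=0:+1/864 = 1/864; (3j)²=1/66 [(2 3 5; -2 0 2)], sign=-1
I_A²/I_B² = (2/55)/(1/66) = 12/5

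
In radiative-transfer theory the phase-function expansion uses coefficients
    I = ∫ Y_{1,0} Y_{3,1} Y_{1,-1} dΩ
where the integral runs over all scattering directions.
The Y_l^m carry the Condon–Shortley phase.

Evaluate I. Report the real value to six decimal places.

|1−3|≤1≤1+3 violated ⇒ I = 0

0.000000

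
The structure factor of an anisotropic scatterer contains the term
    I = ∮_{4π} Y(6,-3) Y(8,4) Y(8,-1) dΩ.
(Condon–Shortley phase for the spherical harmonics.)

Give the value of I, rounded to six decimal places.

-0.114988

m-sum 0 ✓  L=22 even ✓  2≤8≤14 ✓
Π(2lᵢ+1) = 13×17×17 = 3757
triangle coeff Δ(6,8,8) = 1/13742520792
Σ_t [0,6]: t=0:+1/41803776000 t=1:−1/435456000 t=2:+1/39813120 t=3:−1/18662400 t=4:+1/39813120 t=5:−1/435456000 t=6:+1/41803776000 = -11/1393459200
(3j)²=600/96577 [(6 8 8; 0 0 0)], sign=-1
Σ_t [3,6]: t=3:−1/9405849600 t=4:+1/464486400 t=5:−1/174182400 t=6:+1/447897600 = -11/7524679680
(3j)²=1375/193154 [(6 8 8; -3 4 -1)], sign=+1
⇒ 4πI² = 412500/2482597
I = (-1)√(412500/2482597/(4π)) = -0.11498837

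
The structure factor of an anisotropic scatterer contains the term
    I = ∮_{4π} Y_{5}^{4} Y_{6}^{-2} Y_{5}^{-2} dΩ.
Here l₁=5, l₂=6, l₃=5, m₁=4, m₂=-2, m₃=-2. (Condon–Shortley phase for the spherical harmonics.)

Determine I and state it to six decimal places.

Rules hold: Σm=0, L=16 even, 1≤5≤11.
N = 11·13·11 = 1573
Δ = 6!·4!·6!/17! = 1/28588560
Racah Σ t=1..5: t=1:−1/345600 t=2:+1/13824 t=3:−1/5184 t=4:+1/13824 t=5:−1/345600 = -7/129600
⇒ 3j(5 6 5; 0 0 0)² = 80/7293, sgn +1
Racah Σ t=0..1: t=0:+1/207360 t=1:−1/103680 = -1/207360
⇒ 3j(5 6 5; 4 -2 -2)² = 21/2431, sgn +1
4πI² = N·(3j₀)²·(3jₘ)² = 560/3757
I = +1·√(0.149055/4π) = 0.10891018

0.108910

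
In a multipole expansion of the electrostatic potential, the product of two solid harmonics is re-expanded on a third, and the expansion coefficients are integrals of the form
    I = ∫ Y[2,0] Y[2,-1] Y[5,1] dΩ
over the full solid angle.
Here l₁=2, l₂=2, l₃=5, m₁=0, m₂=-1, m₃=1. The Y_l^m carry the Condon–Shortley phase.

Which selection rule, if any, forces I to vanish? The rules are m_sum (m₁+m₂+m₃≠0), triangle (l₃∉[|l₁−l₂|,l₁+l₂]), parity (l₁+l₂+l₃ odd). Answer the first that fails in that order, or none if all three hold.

triangle

m₁+m₂+m₃ = 0 − 1 + 1 = 0  ✓
triangle: |2−2|=0 ≤ l₃=5 ≤ 2+2=4  ✗
parity: l₁+l₂+l₃ = 9 is odd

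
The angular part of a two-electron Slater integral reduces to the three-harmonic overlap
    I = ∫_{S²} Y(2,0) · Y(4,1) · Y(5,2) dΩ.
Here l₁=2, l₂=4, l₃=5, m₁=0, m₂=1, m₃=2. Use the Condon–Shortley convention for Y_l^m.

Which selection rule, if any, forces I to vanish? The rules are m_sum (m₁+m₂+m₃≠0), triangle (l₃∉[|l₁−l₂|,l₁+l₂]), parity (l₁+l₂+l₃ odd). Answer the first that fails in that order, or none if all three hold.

m_sum

m₁+m₂+m₃ = 0 + 1 + 2 = 3  ✗
triangle: |2−4|=2 ≤ l₃=5 ≤ 2+4=6
parity: l₁+l₂+l₃ = 11 is odd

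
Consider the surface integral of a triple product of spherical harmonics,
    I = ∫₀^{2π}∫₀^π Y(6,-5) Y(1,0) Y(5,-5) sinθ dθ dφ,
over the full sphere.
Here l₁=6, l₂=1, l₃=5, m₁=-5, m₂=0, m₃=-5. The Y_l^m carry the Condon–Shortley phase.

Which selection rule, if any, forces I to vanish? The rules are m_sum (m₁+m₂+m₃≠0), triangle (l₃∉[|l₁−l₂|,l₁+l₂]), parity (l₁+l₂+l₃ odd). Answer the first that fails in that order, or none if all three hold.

Σmᵢ = -10  ✗
l₃∈[|l₁−l₂|,l₁+l₂]=[5,7], have l₃=5
Σlᵢ = 12 ⇒ even

m_sum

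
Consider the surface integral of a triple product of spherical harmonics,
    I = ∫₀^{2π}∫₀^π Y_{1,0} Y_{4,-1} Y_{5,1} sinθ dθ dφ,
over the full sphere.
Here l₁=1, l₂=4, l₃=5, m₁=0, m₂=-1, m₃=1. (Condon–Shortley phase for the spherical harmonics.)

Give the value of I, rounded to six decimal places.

Checks pass: Σm=0; 10 even; l₃=5∈[3,5].
(2·1+1)(2·4+1)(2·5+1) = 297
Δ: 0! 2! 8! / 11! → 1/495
sum: t=0:+1/576 = 1/576
3j²(1 4 5; 0 0 0) = Δ·Π!·Σ² = 5/99  (sign -1)
sum: t=0:+1/720 = 1/720
3j²(1 4 5; 0 -1 1) = Δ·Π!·Σ² = 8/165  (sign +1)
combine: 4πI² = 297·5/99·8/165 = 8/11
take √, sign -1: I = -0.24057125

-0.240571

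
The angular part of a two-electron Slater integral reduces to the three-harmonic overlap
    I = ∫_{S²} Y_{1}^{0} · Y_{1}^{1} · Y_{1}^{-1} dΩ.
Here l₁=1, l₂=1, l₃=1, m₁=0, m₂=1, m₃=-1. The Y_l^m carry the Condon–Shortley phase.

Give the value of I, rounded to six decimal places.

0.000000

Σlᵢ=3 odd — θ-integrand is odd under cosθ→−cosθ; I=0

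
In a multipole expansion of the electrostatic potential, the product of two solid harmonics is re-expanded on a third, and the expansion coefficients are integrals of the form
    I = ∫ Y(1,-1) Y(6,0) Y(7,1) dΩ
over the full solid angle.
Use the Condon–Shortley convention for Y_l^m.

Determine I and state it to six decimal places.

-0.185147

Checks pass: Σm=0; 14 even; l₃=7∈[5,7].
(2·1+1)(2·6+1)(2·7+1) = 585
Δ: 0! 2! 12! / 15! → 1/1365
sum: t=0:+1/518400 = 1/518400
3j²(1 6 7; 0 0 0) = Δ·Π!·Σ² = 7/195  (sign -1)
sum: t=0:+1/1036800 = 1/1036800
3j²(1 6 7; -1 0 1) = Δ·Π!·Σ² = 4/195  (sign +1)
combine: 4πI² = 585·7/195·4/195 = 28/65
take √, sign -1: I = -0.18514731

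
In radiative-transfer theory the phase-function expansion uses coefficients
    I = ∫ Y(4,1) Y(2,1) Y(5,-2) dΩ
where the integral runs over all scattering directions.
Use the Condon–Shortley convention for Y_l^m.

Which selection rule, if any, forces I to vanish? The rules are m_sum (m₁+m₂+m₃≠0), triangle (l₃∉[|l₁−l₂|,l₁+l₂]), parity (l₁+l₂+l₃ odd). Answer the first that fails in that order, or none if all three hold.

azimuthal sum: 1 + 1 − 2 = 0  ✓
2 ≤ 5 ≤ 6 (triangle on l)  ✓
L = 4 + 2 + 5 = 11 (odd)  ✗

parity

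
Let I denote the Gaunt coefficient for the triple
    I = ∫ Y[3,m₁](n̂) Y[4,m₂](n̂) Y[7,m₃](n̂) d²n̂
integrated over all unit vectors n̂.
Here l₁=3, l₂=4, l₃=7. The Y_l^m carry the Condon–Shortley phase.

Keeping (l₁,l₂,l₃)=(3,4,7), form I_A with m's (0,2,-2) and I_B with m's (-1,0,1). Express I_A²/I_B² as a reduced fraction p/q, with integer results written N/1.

Same 3,4,7: normalisation and zero-m 3j drop out of the ratio.
A: Δ: 0! 6! 8! / 15! → 1/45045; sum: t=0:+1/51840 = 1/51840; 3j²(3 4 7; 0 2 -2) = Δ·Π!·Σ² = 8/429  (sign -1)
B: Δ: 0! 6! 8! / 15! → 1/45045; sum: t=0:+1/27648 = 1/27648; 3j²(3 4 7; -1 0 1) = Δ·Π!·Σ² = 10/429  (sign +1)
I_A²/I_B² = (8/429)/(10/429) = 4/5

4/5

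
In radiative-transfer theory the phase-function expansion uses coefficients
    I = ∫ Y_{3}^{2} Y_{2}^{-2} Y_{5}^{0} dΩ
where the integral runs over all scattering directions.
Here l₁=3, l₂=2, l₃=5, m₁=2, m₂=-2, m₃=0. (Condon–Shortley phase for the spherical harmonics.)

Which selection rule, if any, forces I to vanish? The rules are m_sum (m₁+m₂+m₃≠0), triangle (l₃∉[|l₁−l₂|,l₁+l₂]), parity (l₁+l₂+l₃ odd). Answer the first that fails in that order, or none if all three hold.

azimuthal sum: 2 − 2 + 0 = 0  ✓
1 ≤ 5 ≤ 5 (triangle on l)  ✓
L = 3 + 2 + 5 = 10 (even)  ✓

none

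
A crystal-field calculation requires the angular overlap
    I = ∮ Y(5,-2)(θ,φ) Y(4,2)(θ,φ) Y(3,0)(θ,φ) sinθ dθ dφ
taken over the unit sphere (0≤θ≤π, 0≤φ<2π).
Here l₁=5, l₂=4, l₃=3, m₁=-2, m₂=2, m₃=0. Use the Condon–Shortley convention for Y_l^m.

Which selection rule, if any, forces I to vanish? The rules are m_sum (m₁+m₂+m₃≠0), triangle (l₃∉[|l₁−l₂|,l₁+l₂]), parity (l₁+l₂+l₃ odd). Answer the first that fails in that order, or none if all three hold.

Σmᵢ = 0  ✓
l₃∈[|l₁−l₂|,l₁+l₂]=[1,9], have l₃=3  ✓
Σlᵢ = 12 ⇒ even  ✓

none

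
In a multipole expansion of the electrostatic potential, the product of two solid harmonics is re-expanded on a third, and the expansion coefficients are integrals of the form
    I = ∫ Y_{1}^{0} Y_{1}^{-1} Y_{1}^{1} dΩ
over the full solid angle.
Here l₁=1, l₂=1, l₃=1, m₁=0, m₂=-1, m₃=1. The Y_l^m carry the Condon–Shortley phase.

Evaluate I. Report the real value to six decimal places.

Σlᵢ=3 odd — θ-integrand is odd under cosθ→−cosθ; I=0

0.000000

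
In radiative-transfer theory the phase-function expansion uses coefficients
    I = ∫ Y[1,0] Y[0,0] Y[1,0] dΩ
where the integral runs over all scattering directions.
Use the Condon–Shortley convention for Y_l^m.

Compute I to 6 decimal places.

0.282095

Rules hold: Σm=0, L=2 even, 1≤1≤1.
N = 3·1·3 = 9
Δ = 0!·2!·0!/3! = 1/3
Racah Σ t=0..0: t=0:+1/1 = 1/1
⇒ 3j(1 0 1; 0 0 0)² = 1/3, sgn -1
(m-triple is (0,0,0) — same symbol as above.)
4πI² = N·(3j₀)²·(3jₘ)² = 1/1
I = +1·√(1/4π) = 0.28209479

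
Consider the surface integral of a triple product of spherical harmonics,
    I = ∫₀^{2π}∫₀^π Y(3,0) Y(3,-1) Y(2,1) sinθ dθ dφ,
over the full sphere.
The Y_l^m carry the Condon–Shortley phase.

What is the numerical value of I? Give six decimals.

Rules hold: Σm=0, L=8 even, 0≤2≤6.
N = 7·7·5 = 245
Δ = 4!·2!·2!/9! = 1/3780
Racah Σ t=1..3: t=1:−1/24 t=2:+1/4 t=3:−1/24 = 1/6
⇒ 3j(3 3 2; 0 0 0)² = 4/105, sgn +1
Racah Σ t=1..2: t=1:−1/12 t=2:+1/8 = 1/24
⇒ 3j(3 3 2; 0 -1 1)² = 1/210, sgn -1
4πI² = N·(3j₀)²·(3jₘ)² = 2/45
I = -1·√(0.0444444/4π) = -0.05947080

-0.059471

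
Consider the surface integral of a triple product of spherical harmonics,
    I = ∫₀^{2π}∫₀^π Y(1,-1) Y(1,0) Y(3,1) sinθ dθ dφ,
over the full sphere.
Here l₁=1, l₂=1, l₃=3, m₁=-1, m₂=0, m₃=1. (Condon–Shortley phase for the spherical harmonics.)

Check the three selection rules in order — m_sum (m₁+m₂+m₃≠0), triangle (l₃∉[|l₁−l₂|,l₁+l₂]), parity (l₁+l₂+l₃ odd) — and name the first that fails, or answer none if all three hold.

triangle

Σmᵢ = 0  ✓
l₃∈[|l₁−l₂|,l₁+l₂]=[0,2], have l₃=3  ✗
Σlᵢ = 5 ⇒ odd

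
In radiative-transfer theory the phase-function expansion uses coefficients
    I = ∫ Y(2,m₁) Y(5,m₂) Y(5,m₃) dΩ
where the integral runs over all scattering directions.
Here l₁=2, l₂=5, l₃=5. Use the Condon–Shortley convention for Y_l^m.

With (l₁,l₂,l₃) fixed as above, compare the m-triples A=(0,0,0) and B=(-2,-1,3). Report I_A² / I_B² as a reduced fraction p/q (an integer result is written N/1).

25/28

Shared (l₁,l₂,l₃)=(2,5,5): N and (l;000)² cancel in I_A²/I_B².
A: Δ = 2!·2!·8!/13! = 1/38610; Racah Σ t=0..2: t=0:+1/2880 t=1:−1/576 t=2:+1/2880 = -1/960; ⇒ 3j(2 5 5; 0 0 0)² = 10/429, sgn +1
B: Δ = 2!·2!·8!/13! = 1/38610; Racah Σ t=2..2: t=2:+1/5760 = 1/5760; ⇒ 3j(2 5 5; -2 -1 3)² = 56/2145, sgn +1
I_A²/I_B² = (10/429)/(56/2145) = 25/28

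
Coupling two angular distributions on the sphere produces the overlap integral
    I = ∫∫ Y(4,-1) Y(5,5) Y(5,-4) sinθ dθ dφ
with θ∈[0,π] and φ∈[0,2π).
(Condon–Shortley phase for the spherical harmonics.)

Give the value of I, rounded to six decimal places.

0.184127

m-sum 0 ✓  L=14 even ✓  1≤5≤9 ✓
Π(2lᵢ+1) = 9×11×11 = 1089
triangle coeff Δ(4,5,5) = 1/3153150
Σ_t [0,4]: t=0:+1/69120 t=1:−1/1728 t=2:+1/576 t=3:−1/1728 t=4:+1/69120 = 7/11520
(3j)²=2/143 [(4 5 5; 0 0 0)], sign=-1
Σ_t [4,4]: t=4:+1/103680 = 1/103680
(3j)²=4/143 [(4 5 5; -1 5 -4)], sign=-1
⇒ 4πI² = 72/169
I = (+1)√(72/169/(4π)) = 0.18412721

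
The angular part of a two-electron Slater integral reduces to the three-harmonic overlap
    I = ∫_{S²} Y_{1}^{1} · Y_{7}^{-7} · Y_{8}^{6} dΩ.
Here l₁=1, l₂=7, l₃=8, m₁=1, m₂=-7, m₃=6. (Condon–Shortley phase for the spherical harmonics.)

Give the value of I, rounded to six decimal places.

0.030597

Checks pass: Σm=0; 16 even; l₃=8∈[6,8].
(2·1+1)(2·7+1)(2·8+1) = 765
Δ: 0! 2! 14! / 17! → 1/2040
sum: t=0:+1/25401600 = 1/25401600
3j²(1 7 8; 0 0 0) = Δ·Π!·Σ² = 8/255  (sign +1)
sum: t=0:+1/174356582400 = 1/174356582400
3j²(1 7 8; 1 -7 6) = Δ·Π!·Σ² = 1/2040  (sign +1)
combine: 4πI² = 765·8/255·1/2040 = 1/85
take √, sign +1: I = 0.03059748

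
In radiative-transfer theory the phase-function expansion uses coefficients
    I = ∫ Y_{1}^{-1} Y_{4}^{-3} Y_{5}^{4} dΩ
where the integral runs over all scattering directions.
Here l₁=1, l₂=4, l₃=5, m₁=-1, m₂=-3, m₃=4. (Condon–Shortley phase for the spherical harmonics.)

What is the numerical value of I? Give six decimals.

0.294638

m-sum 0 ✓  L=10 even ✓  3≤5≤5 ✓
Π(2lᵢ+1) = 3×9×11 = 297
triangle coeff Δ(1,4,5) = 1/495
Σ_t [0,0]: t=0:+1/576 = 1/576
(3j)²=5/99 [(1 4 5; 0 0 0)], sign=-1
Σ_t [0,0]: t=0:+1/10080 = 1/10080
(3j)²=4/55 [(1 4 5; -1 -3 4)], sign=-1
⇒ 4πI² = 12/11
I = (+1)√(12/11/(4π)) = 0.29463840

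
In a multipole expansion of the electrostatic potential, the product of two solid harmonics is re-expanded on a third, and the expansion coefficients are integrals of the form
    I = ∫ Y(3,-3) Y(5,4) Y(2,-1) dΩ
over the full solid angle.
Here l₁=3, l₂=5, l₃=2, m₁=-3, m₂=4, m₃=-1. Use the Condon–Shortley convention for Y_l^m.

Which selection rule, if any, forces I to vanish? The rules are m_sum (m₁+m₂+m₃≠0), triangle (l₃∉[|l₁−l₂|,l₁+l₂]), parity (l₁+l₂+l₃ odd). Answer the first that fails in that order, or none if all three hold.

m₁+m₂+m₃ = -3 + 4 − 1 = 0  ✓
triangle: |3−5|=2 ≤ l₃=2 ≤ 3+5=8  ✓
parity: l₁+l₂+l₃ = 10 is even  ✓

none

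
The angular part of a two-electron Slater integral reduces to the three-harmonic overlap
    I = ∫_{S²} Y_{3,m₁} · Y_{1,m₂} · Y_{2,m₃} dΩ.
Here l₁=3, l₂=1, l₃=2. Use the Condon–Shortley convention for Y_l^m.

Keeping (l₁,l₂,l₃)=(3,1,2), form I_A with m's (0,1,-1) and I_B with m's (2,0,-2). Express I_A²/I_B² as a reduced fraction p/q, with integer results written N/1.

3/5

Shared (l₁,l₂,l₃)=(3,1,2): N and (l;000)² cancel in I_A²/I_B².
A: Δ = 2!·4!·0!/7! = 1/105; Racah Σ t=2..2: t=2:+1/12 = 1/12; ⇒ 3j(3 1 2; 0 1 -1)² = 1/35, sgn -1
B: Δ = 2!·4!·0!/7! = 1/105; Racah Σ t=1..1: t=1:−1/24 = -1/24; ⇒ 3j(3 1 2; 2 0 -2)² = 1/21, sgn -1
I_A²/I_B² = (1/35)/(1/21) = 3/5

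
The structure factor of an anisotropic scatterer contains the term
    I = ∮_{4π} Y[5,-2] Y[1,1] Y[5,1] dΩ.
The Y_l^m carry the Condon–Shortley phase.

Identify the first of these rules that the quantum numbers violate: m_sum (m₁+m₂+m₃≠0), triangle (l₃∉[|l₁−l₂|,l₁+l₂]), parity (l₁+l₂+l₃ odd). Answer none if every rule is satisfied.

parity

m₁+m₂+m₃ = -2 + 1 + 1 = 0  ✓
triangle: |5−1|=4 ≤ l₃=5 ≤ 5+1=6  ✓
parity: l₁+l₂+l₃ = 11 is odd  ✗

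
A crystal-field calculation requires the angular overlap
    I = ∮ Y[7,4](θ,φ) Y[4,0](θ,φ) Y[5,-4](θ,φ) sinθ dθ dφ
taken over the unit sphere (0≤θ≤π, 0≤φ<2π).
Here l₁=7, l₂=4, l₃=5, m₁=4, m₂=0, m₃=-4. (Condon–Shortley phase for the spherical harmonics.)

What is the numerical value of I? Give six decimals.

m-sum 0 ✓  L=16 even ✓  3≤5≤11 ✓
Π(2lᵢ+1) = 15×9×11 = 1485
triangle coeff Δ(7,4,5) = 1/6126120
Σ_t [2,4]: t=2:+1/69120 t=3:−1/20736 t=4:+1/69120 = -1/51840
(3j)²=280/21879 [(7 4 5; 0 0 0)], sign=+1
Σ_t [2,3]: t=2:+1/483840 t=3:−1/1451520 = 1/725760
(3j)²=24/1547 [(7 4 5; 4 0 -4)], sign=-1
⇒ 4πI² = 14400/48841
I = (-1)√(14400/48841/(4π)) = -0.15317364

-0.153174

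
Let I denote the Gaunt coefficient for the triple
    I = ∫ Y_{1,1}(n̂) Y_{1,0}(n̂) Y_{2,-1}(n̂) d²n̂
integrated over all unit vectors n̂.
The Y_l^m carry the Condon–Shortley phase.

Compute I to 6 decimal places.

-0.218510

m-sum 0 ✓  L=4 even ✓  0≤2≤2 ✓
Π(2lᵢ+1) = 3×3×5 = 45
triangle coeff Δ(1,1,2) = 1/30
Σ_t [0,0]: t=0:+1/1 = 1/1
(3j)²=2/15 [(1 1 2; 0 0 0)], sign=+1
Σ_t [0,0]: t=0:+1/2 = 1/2
(3j)²=1/10 [(1 1 2; 1 0 -1)], sign=-1
⇒ 4πI² = 3/5
I = (-1)√(3/5/(4π)) = -0.21850969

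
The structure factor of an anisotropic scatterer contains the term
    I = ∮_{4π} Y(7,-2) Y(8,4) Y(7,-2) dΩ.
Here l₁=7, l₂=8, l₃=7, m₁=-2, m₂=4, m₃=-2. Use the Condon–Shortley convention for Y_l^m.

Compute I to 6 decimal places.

m-sum 0 ✓  L=22 even ✓  1≤7≤15 ✓
Π(2lᵢ+1) = 15×17×15 = 3825
triangle coeff Δ(7,8,7) = 1/22086194130
Σ_t [1,7]: t=1:−1/18289152000 t=2:+1/248832000 t=3:−1/24883200 t=4:+1/11943936 t=5:−1/24883200 t=6:+1/248832000 t=7:−1/18289152000 = 11/975421440
(3j)²=1750/289731 [(7 8 7; 0 0 0)], sign=-1
Σ_t [4,8]: t=4:+1/2786918400 t=5:−1/174182400 t=6:+1/74649600 t=7:−1/174182400 t=8:+1/2786918400 = 11/4180377600
(3j)²=660/96577 [(7 8 7; -2 4 -2)], sign=-1
⇒ 4πI² = 86625000/548653937
I = (+1)√(86625000/548653937/(4π)) = 0.11209015

0.112090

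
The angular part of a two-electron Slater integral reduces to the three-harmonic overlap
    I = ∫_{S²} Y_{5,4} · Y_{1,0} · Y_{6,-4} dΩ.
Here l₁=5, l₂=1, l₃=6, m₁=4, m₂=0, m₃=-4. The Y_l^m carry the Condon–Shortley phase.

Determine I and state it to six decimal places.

Checks pass: Σm=0; 12 even; l₃=6∈[4,6].
(2·5+1)(2·1+1)(2·6+1) = 429
Δ: 0! 10! 2! / 13! → 1/858
sum: t=0:+1/14400 = 1/14400
3j²(5 1 6; 0 0 0) = Δ·Π!·Σ² = 6/143  (sign +1)
sum: t=0:+1/362880 = 1/362880
3j²(5 1 6; 4 0 -4) = Δ·Π!·Σ² = 10/429  (sign +1)
combine: 4πI² = 429·6/143·10/429 = 60/143
take √, sign +1: I = 0.18272698

0.182727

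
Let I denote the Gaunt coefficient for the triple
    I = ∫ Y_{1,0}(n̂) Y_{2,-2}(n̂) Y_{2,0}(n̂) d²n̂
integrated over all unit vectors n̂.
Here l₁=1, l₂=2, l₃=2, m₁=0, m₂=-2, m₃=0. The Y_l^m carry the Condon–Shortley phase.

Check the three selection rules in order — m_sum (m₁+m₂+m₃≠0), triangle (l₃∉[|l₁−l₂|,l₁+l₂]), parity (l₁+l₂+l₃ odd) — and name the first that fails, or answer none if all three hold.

m_sum

Σmᵢ = -2  ✗
l₃∈[|l₁−l₂|,l₁+l₂]=[1,3], have l₃=2
Σlᵢ = 5 ⇒ odd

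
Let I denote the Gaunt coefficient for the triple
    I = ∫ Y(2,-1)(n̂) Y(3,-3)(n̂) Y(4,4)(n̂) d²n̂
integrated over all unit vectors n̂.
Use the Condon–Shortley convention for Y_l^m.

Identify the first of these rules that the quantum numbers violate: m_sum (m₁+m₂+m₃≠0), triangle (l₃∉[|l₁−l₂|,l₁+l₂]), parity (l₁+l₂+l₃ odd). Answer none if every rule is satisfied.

Σmᵢ = 0  ✓
l₃∈[|l₁−l₂|,l₁+l₂]=[1,5], have l₃=4  ✓
Σlᵢ = 9 ⇒ odd  ✗

parity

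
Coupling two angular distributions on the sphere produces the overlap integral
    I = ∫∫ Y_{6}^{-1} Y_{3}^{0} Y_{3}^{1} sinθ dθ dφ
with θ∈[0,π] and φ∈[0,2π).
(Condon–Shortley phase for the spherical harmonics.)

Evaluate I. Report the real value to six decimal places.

-0.221775

Rules hold: Σm=0, L=12 even, 3≤3≤9.
N = 13·7·7 = 637
Δ = 6!·6!·0!/13! = 1/12012
Racah Σ t=3..3: t=3:−1/1296 = -1/1296
⇒ 3j(6 3 3; 0 0 0)² = 100/3003, sgn +1
Racah Σ t=3..3: t=3:−1/1728 = -1/1728
⇒ 3j(6 3 3; -1 0 1)² = 25/858, sgn -1
4πI² = N·(3j₀)²·(3jₘ)² = 8750/14157
I = -1·√(0.618069/4π) = -0.22177545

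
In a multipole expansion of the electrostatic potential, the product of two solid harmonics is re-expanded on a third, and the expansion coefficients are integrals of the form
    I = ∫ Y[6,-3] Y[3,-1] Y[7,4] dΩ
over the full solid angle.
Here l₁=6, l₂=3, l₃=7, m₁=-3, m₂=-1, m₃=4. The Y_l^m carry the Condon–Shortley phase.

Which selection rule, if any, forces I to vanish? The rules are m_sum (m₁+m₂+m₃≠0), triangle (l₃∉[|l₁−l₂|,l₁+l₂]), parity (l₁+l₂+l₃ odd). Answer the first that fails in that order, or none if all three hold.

m₁+m₂+m₃ = -3 − 1 + 4 = 0  ✓
triangle: |6−3|=3 ≤ l₃=7 ≤ 6+3=9  ✓
parity: l₁+l₂+l₃ = 16 is even  ✓

none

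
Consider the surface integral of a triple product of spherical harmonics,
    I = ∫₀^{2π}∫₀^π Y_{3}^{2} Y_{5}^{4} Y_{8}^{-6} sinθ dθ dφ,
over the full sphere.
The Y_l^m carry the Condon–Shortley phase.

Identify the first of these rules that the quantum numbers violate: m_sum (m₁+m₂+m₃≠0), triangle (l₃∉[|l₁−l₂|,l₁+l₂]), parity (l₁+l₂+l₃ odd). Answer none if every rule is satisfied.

m₁+m₂+m₃ = 2 + 4 − 6 = 0  ✓
triangle: |3−5|=2 ≤ l₃=8 ≤ 3+5=8  ✓
parity: l₁+l₂+l₃ = 16 is even  ✓

none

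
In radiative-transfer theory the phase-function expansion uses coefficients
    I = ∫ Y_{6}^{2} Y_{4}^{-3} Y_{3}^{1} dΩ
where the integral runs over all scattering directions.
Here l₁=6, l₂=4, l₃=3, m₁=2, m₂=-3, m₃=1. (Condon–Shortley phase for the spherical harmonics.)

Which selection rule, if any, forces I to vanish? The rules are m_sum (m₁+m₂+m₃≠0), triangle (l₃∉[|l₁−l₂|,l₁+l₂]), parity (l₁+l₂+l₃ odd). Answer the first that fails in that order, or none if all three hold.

azimuthal sum: 2 − 3 + 1 = 0  ✓
2 ≤ 3 ≤ 10 (triangle on l)  ✓
L = 6 + 4 + 3 = 13 (odd)  ✗

parity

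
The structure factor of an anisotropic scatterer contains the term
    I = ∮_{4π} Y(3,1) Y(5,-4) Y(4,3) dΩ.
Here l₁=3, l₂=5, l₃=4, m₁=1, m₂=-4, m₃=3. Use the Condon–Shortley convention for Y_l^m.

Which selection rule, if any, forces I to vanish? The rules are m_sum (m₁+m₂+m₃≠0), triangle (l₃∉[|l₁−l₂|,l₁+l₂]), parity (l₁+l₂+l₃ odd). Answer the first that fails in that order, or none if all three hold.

azimuthal sum: 1 − 4 + 3 = 0  ✓
2 ≤ 4 ≤ 8 (triangle on l)  ✓
L = 3 + 5 + 4 = 12 (even)  ✓

none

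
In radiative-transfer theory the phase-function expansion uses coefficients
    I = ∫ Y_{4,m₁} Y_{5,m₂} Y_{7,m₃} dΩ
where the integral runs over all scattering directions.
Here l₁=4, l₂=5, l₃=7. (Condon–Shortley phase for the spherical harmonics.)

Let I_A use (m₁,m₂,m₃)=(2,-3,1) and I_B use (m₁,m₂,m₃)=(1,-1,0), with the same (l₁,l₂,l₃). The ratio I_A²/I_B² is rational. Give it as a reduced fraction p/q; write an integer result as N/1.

105625/1176

Shared (l₁,l₂,l₃)=(4,5,7): N and (l;000)² cancel in I_A²/I_B².
A: Δ = 2!·6!·8!/17! = 1/6126120; Racah Σ t=0..2: t=0:+1/138240 t=1:−1/604800 t=2:+1/58060800 = 13/2322432; ⇒ 3j(4 5 7; 2 -3 1)² = 1625/94248, sgn +1
B: Δ = 2!·6!·8!/17! = 1/6126120; Racah Σ t=0..2: t=0:+1/41472 t=1:−1/34560 t=2:+1/345600 = -1/518400; ⇒ 3j(4 5 7; 1 -1 0)² = 7/36465, sgn +1
I_A²/I_B² = (1625/94248)/(7/36465) = 105625/1176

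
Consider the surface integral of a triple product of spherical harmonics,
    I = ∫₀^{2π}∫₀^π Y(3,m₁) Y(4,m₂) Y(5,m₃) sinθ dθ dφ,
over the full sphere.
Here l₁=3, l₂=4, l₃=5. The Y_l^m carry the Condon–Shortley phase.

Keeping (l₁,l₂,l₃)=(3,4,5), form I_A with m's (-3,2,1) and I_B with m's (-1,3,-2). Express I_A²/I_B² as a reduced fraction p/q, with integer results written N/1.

3375/4802

Shared (l₁,l₂,l₃)=(3,4,5): N and (l;000)² cancel in I_A²/I_B².
A: Δ = 2!·4!·6!/13! = 1/180180; Racah Σ t=2..2: t=2:+1/2304 = 1/2304; ⇒ 3j(3 4 5; -3 2 1)² = 75/4004, sgn +1
B: Δ = 2!·4!·6!/13! = 1/180180; Racah Σ t=1..2: t=1:−1/4320 t=2:+1/960 = 7/8640; ⇒ 3j(3 4 5; -1 3 -2)² = 343/12870, sgn -1
I_A²/I_B² = (75/4004)/(343/12870) = 3375/4802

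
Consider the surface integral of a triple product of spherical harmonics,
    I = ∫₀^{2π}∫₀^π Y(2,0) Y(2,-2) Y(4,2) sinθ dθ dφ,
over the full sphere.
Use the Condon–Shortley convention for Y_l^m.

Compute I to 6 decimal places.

0.156078

Checks pass: Σm=0; 8 even; l₃=4∈[0,4].
(2·2+1)(2·2+1)(2·4+1) = 225
Δ: 0! 4! 4! / 9! → 1/630
sum: t=0:+1/16 = 1/16
3j²(2 2 4; 0 0 0) = Δ·Π!·Σ² = 2/35  (sign +1)
sum: t=0:+1/96 = 1/96
3j²(2 2 4; 0 -2 2) = Δ·Π!·Σ² = 1/42  (sign +1)
combine: 4πI² = 225·2/35·1/42 = 15/49
take √, sign +1: I = 0.15607835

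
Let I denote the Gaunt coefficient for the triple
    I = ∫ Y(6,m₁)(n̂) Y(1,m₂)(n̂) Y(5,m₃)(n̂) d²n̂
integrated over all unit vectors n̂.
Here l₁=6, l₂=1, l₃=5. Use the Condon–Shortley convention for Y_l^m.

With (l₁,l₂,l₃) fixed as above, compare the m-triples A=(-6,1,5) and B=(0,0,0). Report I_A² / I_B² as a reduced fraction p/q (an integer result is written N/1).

11/6

l's match ⇒ only the (l;m) 3-j factors differ between A and B.
A: triangle coeff Δ(6,1,5) = 1/858; Σ_t [2,2]: t=2:+1/7257600 = 1/7257600; (3j)²=1/13 [(6 1 5; -6 1 5)], sign=+1
B: triangle coeff Δ(6,1,5) = 1/858; Σ_t [1,1]: t=1:−1/14400 = -1/14400; (3j)²=6/143 [(6 1 5; 0 0 0)], sign=+1
I_A²/I_B² = (1/13)/(6/143) = 11/6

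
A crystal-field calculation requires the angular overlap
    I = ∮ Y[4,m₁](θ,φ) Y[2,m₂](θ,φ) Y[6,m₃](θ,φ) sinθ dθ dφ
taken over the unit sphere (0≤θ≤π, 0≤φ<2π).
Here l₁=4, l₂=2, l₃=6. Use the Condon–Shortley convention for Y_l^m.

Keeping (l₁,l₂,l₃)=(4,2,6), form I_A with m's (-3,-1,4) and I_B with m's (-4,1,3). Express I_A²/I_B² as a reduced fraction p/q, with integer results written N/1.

80/3

Shared (l₁,l₂,l₃)=(4,2,6): N and (l;000)² cancel in I_A²/I_B².
A: Δ = 0!·8!·4!/13! = 1/6435; Racah Σ t=0..0: t=0:+1/30240 = 1/30240; ⇒ 3j(4 2 6; -3 -1 4)² = 16/429, sgn +1
B: Δ = 0!·8!·4!/13! = 1/6435; Racah Σ t=0..0: t=0:+1/241920 = 1/241920; ⇒ 3j(4 2 6; -4 1 3)² = 1/715, sgn -1
I_A²/I_B² = (16/429)/(1/715) = 80/3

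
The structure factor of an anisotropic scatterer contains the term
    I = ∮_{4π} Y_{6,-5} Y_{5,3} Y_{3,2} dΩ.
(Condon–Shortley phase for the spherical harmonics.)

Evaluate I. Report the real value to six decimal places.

Rules hold: Σm=0, L=14 even, 1≤3≤11.
N = 13·11·7 = 1001
Δ = 8!·4!·2!/15! = 1/675675
Racah Σ t=3..5: t=3:−1/8640 t=4:+1/2304 t=5:−1/8640 = 7/34560
⇒ 3j(6 5 3; 0 0 0)² = 7/429, sgn -1
Racah Σ t=7..8: t=7:−1/120960 t=8:+1/483840 = -1/161280
⇒ 3j(6 5 3; -5 3 2)² = 2/91, sgn +1
4πI² = N·(3j₀)²·(3jₘ)² = 14/39
I = -1·√(0.358974/4π) = -0.16901560

-0.169016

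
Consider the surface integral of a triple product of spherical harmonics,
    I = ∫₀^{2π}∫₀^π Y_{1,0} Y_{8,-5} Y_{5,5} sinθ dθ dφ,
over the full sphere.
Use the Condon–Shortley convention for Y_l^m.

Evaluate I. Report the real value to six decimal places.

l₃=5 ∉ [7,9] — triangle fails ⇒ I = 0

0.000000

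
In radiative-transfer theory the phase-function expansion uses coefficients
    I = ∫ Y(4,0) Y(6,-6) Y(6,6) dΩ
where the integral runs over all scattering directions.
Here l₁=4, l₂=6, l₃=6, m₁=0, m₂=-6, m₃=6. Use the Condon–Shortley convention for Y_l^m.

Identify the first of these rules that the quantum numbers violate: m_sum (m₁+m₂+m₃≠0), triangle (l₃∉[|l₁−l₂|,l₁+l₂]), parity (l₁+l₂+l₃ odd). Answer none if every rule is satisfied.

azimuthal sum: 0 − 6 + 6 = 0  ✓
2 ≤ 6 ≤ 10 (triangle on l)  ✓
L = 4 + 6 + 6 = 16 (even)  ✓

none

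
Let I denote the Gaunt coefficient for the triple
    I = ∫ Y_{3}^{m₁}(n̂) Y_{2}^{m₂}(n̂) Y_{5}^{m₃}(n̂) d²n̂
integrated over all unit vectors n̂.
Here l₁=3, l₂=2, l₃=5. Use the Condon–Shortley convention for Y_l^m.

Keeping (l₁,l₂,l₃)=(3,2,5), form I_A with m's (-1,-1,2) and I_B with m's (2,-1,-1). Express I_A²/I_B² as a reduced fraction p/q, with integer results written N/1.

Shared (l₁,l₂,l₃)=(3,2,5): N and (l;000)² cancel in I_A²/I_B².
A: Δ = 0!·6!·4!/11! = 1/2310; Racah Σ t=0..0: t=0:+1/288 = 1/288; ⇒ 3j(3 2 5; -1 -1 2)² = 1/22, sgn -1
B: Δ = 0!·6!·4!/11! = 1/2310; Racah Σ t=0..0: t=0:+1/720 = 1/720; ⇒ 3j(3 2 5; 2 -1 -1)² = 4/385, sgn +1
I_A²/I_B² = (1/22)/(4/385) = 35/8

35/8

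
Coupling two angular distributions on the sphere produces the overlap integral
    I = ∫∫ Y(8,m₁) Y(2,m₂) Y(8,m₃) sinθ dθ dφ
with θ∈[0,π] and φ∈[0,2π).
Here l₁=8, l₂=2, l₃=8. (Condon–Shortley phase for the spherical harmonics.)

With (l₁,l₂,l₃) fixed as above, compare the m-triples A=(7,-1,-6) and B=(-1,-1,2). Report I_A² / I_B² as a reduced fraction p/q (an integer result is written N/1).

169/21

Shared (l₁,l₂,l₃)=(8,2,8): N and (l;000)² cancel in I_A²/I_B².
A: Δ = 2!·14!·2!/19! = 1/348840; Racah Σ t=0..1: t=0:+1/12454041600 t=1:−1/174356582400 = 1/13412044800; ⇒ 3j(8 2 8; 7 -1 -6)² = 169/7752, sgn +1
B: Δ = 2!·14!·2!/19! = 1/348840; Racah Σ t=0..1: t=0:+1/87091200 t=1:−1/58060800 = -1/174182400; ⇒ 3j(8 2 8; -1 -1 2)² = 7/2584, sgn -1
I_A²/I_B² = (169/7752)/(7/2584) = 169/21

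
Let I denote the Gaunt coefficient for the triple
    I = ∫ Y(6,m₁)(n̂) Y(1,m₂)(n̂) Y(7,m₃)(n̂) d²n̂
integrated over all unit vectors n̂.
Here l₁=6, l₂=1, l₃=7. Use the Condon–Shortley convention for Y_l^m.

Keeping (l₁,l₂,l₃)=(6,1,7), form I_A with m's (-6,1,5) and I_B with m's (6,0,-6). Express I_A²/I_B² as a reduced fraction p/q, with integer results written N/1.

1/13

l's match ⇒ only the (l;m) 3-j factors differ between A and B.
A: triangle coeff Δ(6,1,7) = 1/1365; Σ_t [0,0]: t=0:+1/958003200 = 1/958003200; (3j)²=1/1365 [(6 1 7; -6 1 5)], sign=+1
B: triangle coeff Δ(6,1,7) = 1/1365; Σ_t [0,0]: t=0:+1/479001600 = 1/479001600; (3j)²=1/105 [(6 1 7; 6 0 -6)], sign=-1
I_A²/I_B² = (1/1365)/(1/105) = 1/13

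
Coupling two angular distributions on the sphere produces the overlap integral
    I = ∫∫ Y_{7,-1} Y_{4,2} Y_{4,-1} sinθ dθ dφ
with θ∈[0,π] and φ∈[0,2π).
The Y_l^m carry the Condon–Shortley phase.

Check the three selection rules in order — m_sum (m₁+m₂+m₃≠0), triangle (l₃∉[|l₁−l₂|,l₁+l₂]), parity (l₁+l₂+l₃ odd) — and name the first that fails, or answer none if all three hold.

m₁+m₂+m₃ = -1 + 2 − 1 = 0  ✓
triangle: |7−4|=3 ≤ l₃=4 ≤ 7+4=11  ✓
parity: l₁+l₂+l₃ = 15 is odd  ✗

parity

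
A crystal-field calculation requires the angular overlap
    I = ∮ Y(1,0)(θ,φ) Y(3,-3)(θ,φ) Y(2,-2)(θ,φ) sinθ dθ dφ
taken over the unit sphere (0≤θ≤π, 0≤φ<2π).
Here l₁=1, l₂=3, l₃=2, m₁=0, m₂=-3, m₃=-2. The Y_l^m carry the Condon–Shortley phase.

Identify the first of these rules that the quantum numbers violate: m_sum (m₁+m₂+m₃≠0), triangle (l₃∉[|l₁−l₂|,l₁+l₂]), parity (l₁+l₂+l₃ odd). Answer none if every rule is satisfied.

azimuthal sum: 0 − 3 − 2 = -5  ✗
2 ≤ 2 ≤ 4 (triangle on l)
L = 1 + 3 + 2 = 6 (even)

m_sum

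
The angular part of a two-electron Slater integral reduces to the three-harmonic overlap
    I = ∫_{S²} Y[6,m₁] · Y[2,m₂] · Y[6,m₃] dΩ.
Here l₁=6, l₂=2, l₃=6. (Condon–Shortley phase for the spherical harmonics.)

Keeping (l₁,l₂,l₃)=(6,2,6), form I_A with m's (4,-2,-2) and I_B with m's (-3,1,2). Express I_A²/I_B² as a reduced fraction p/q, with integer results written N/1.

l's match ⇒ only the (l;m) 3-j factors differ between A and B.
A: triangle coeff Δ(6,2,6) = 1/90090; Σ_t [0,0]: t=0:+1/322560 = 1/322560; (3j)²=18/1001 [(6 2 6; 4 -2 -2)], sign=+1
B: triangle coeff Δ(6,2,6) = 1/90090; Σ_t [1,2]: t=1:−1/161280 t=2:+1/60480 = 1/96768; (3j)²=15/1001 [(6 2 6; -3 1 2)], sign=+1
I_A²/I_B² = (18/1001)/(15/1001) = 6/5

6/5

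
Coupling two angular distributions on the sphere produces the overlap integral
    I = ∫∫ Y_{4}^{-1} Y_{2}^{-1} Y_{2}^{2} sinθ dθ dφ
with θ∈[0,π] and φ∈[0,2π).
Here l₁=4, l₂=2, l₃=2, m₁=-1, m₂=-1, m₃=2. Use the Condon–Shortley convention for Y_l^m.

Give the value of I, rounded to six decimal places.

-0.090112

Rules hold: Σm=0, L=8 even, 2≤2≤6.
N = 9·5·5 = 225
Δ = 4!·4!·0!/9! = 1/630
Racah Σ t=2..2: t=2:+1/16 = 1/16
⇒ 3j(4 2 2; 0 0 0)² = 2/35, sgn +1
Racah Σ t=1..1: t=1:−1/144 = -1/144
⇒ 3j(4 2 2; -1 -1 2)² = 1/126, sgn -1
4πI² = N·(3j₀)²·(3jₘ)² = 5/49
I = -1·√(0.102041/4π) = -0.09011188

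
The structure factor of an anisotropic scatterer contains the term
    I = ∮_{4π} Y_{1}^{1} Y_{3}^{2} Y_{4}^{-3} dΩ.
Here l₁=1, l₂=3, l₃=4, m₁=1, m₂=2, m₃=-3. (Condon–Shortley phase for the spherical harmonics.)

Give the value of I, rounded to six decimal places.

-0.282095

Checks pass: Σm=0; 8 even; l₃=4∈[2,4].
(2·1+1)(2·3+1)(2·4+1) = 189
Δ: 0! 2! 6! / 9! → 1/252
sum: t=0:+1/36 = 1/36
3j²(1 3 4; 0 0 0) = Δ·Π!·Σ² = 4/63  (sign +1)
sum: t=0:+1/240 = 1/240
3j²(1 3 4; 1 2 -3) = Δ·Π!·Σ² = 1/12  (sign -1)
combine: 4πI² = 189·4/63·1/12 = 1/1
take √, sign -1: I = -0.28209479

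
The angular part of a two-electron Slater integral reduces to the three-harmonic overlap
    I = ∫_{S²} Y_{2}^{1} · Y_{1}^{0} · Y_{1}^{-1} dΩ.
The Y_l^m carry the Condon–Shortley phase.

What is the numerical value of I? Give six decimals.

-0.218510

Rules hold: Σm=0, L=4 even, 1≤1≤3.
N = 5·3·3 = 45
Δ = 2!·2!·0!/5! = 1/30
Racah Σ t=1..1: t=1:−1/1 = -1/1
⇒ 3j(2 1 1; 0 0 0)² = 2/15, sgn +1
Racah Σ t=1..1: t=1:−1/2 = -1/2
⇒ 3j(2 1 1; 1 0 -1)² = 1/10, sgn -1
4πI² = N·(3j₀)²·(3jₘ)² = 3/5
I = -1·√(0.6/4π) = -0.21850969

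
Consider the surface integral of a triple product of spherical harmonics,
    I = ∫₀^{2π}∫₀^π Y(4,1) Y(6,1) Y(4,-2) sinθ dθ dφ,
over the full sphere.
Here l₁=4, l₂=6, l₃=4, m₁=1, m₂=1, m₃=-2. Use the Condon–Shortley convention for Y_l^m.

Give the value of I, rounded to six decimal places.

0.097783

Checks pass: Σm=0; 14 even; l₃=4∈[2,10].
(2·4+1)(2·6+1)(2·4+1) = 1053
Δ: 6! 2! 6! / 15! → 1/1261260
sum: t=2:+1/4608 t=3:−1/1296 t=4:+1/4608 = -7/20736
3j²(4 6 4; 0 0 0) = Δ·Π!·Σ² = 20/1287  (sign -1)
sum: t=1:−1/172800 t=2:+1/5760 t=3:−1/3456 = -7/57600
3j²(4 6 4; 1 1 -2) = Δ·Π!·Σ² = 21/2860  (sign -1)
combine: 4πI² = 1053·20/1287·21/2860 = 189/1573
take √, sign +1: I = 0.09778261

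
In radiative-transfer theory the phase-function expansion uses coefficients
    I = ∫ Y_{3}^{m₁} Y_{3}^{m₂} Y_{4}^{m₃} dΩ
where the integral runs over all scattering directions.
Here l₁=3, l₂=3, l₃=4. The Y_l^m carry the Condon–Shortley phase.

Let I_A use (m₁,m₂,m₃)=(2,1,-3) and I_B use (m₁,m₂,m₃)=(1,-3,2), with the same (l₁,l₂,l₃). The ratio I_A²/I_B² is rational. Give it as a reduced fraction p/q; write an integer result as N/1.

Same 3,3,4: normalisation and zero-m 3j drop out of the ratio.
A: Δ: 2! 4! 4! / 11! → 1/34650; sum: t=0:+1/288 t=1:−1/144 = -1/288; 3j²(3 3 4; 2 1 -3) = Δ·Π!·Σ² = 1/99  (sign +1)
B: Δ: 2! 4! 4! / 11! → 1/34650; sum: t=0:+1/192 = 1/192; 3j²(3 3 4; 1 -3 2) = Δ·Π!·Σ² = 3/77  (sign +1)
I_A²/I_B² = (1/99)/(3/77) = 7/27

7/27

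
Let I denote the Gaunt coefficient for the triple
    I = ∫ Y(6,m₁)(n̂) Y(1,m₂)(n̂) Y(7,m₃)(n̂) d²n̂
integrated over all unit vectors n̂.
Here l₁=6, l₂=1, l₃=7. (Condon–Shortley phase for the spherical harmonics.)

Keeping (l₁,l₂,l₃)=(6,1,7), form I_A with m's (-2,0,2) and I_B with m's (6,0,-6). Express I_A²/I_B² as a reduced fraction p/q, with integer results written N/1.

45/13

Shared (l₁,l₂,l₃)=(6,1,7): N and (l;000)² cancel in I_A²/I_B².
A: Δ = 0!·12!·2!/15! = 1/1365; Racah Σ t=0..0: t=0:+1/967680 = 1/967680; ⇒ 3j(6 1 7; -2 0 2)² = 3/91, sgn -1
B: Δ = 0!·12!·2!/15! = 1/1365; Racah Σ t=0..0: t=0:+1/479001600 = 1/479001600; ⇒ 3j(6 1 7; 6 0 -6)² = 1/105, sgn -1
I_A²/I_B² = (3/91)/(1/105) = 45/13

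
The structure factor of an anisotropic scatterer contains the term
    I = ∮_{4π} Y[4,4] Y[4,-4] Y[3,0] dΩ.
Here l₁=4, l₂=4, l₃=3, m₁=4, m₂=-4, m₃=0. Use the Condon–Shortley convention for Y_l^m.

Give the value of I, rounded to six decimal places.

0.000000

L=11 odd ⇒ parity kills the (l;000) factor ⇒ I = 0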